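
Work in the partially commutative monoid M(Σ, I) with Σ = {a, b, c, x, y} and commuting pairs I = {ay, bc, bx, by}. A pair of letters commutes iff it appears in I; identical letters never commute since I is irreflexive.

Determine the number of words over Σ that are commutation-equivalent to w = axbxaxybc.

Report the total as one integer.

drop 0:a onto floor
drop 1:x onto {0:a}
drop 2:b onto {0:a}
drop 3:x onto {1:x}
drop 4:a onto {2:b, 3:x}
drop 5:x onto {4:a}
drop 6:y onto {5:x}
drop 7:b onto {4:a}
drop 8:c onto {6:y}
ground layer = {0:a}
drop-orders for the pieces not yet dropped (sum over which currently-grounded one goes next):
  1 to go: {7} 1  {8} 1
  2 to go: {6,8} 1  {7,8} 2
  3 to go: {5,6,8} 1  {6,7,8} 3
  4 to go: {5,6,7,8} 4
  5 to go: {4,5,6,7,8} 4
  6 to go: {2,4,5,6,7,8} 4  {3,4,5,6,7,8} 4
  7 to go: {1,3,4,5,6,7,8} 4  {2,3,4,5,6,7,8} 8
  if 0:a drops first: 12 orders

12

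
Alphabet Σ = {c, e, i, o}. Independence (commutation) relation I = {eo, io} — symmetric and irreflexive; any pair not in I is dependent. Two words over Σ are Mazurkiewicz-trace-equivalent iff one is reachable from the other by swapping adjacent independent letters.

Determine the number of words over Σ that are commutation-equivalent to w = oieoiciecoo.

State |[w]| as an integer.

10

#0=o has no predecessor
#1=i has no predecessor
#2=e depends on [1:i]
#3=o depends on [0:o]
#4=i depends on [2:e]
#5=c depends on [3:o, 4:i]
#6=i depends on [5:c]
#7=e depends on [6:i]
#8=c depends on [7:e]
#9=o depends on [8:c]
#10=o depends on [9:o]
sources: [0:o, 1:i]
N(rest) = Σ N(rest − s) over sources s of rest; N(one piece) = 1:
  size 1 → [10]=1
  size 2 → [9,10]=1
  size 3 → [8,9,10]=1
  size 4 → [7,8,9,10]=1
  size 5 → [6,7,8,9,10]=1
  size 6 → [5,6,7,8,9,10]=1
  size 7 → [3,5,6,7,8,9,10]=1  [4,5,6,7,8,9,10]=1
  size 8 → [0,3,5,6,7,8,9,10]=1  [2,4,5,6,7,8,9,10]=1  [3,4,5,6,7,8,9,10]=2
  size 9 → [0,3,4,5,6,7,8,9,10]=3  [1,2,4,5,6,7,8,9,10]=1  [2,3,4,5,6,7,8,9,10]=3
  first=0(o) contributes 4
  first=1(i) contributes 6
|[w]| = 10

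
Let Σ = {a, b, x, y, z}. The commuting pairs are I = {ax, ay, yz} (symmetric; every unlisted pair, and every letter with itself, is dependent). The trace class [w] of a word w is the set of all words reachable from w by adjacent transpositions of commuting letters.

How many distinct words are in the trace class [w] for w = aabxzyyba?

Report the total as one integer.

3

piece 0:a — minimal
piece 1:a rests on {0:a}
piece 2:b rests on {1:a}
piece 3:x rests on {2:b}
piece 4:z rests on {3:x}
piece 5:y rests on {3:x}
piece 6:y rests on {5:y}
piece 7:b rests on {4:z, 6:y}
piece 8:a rests on {7:b}
minimal pieces: {0:a}
ways to finish when only these pieces remain (= sum over removing one remaining piece with nothing left below it):
  1 left: {8}→1
  2 left: {7,8}→1
  3 left: {4,7,8}→1  {6,7,8}→1
  4 left: {4,6,7,8}→2  {5,6,7,8}→1
  5 left: {4,5,6,7,8}→3
  6 left: {3,4,5,6,7,8}→3
  7 left: {2,3,4,5,6,7,8}→3
  placing 0:a first → 3 extensions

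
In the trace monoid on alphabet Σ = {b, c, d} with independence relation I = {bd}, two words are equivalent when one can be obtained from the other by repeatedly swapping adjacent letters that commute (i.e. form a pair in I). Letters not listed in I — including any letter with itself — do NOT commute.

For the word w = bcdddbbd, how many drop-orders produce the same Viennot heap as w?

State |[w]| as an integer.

#0=b has no predecessor
#1=c depends on [0:b]
#2=d depends on [1:c]
#3=d depends on [2:d]
#4=d depends on [3:d]
#5=b depends on [1:c]
#6=b depends on [5:b]
#7=d depends on [4:d]
sources: [0:b]
N(rest) = Σ N(rest − s) over sources s of rest; N(one piece) = 1:
  size 1 → [6]=1  [7]=1
  size 2 → [4,7]=1  [5,6]=1  [6,7]=2
  size 3 → [3,4,7]=1  [4,6,7]=3  [5,6,7]=3
  size 4 → [2,3,4,7]=1  [3,4,6,7]=4  [4,5,6,7]=6
  size 5 → [2,3,4,6,7]=5  [3,4,5,6,7]=10
  size 6 → [2,3,4,5,6,7]=15
  first=0(b) contributes 15

15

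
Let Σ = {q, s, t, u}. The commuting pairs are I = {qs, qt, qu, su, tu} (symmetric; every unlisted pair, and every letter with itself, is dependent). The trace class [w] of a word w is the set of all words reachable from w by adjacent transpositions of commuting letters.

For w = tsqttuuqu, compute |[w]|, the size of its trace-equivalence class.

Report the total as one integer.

1260

#0=t has no predecessor
#1=s depends on [0:t]
#2=q has no predecessor
#3=t depends on [1:s]
#4=t depends on [3:t]
#5=u has no predecessor
#6=u depends on [5:u]
#7=q depends on [2:q]
#8=u depends on [6:u]
sources: [0:t, 2:q, 5:u]
N(rest) = Σ N(rest − s) over sources s of rest; N(one piece) = 1:
  size 1 → [4]=1  [7]=1  [8]=1
  size 2 → [2,7]=1  [3,4]=1  [4,7]=2  [4,8]=2  [6,8]=1  [7,8]=2
  size 3 → [1,3,4]=1  [2,4,7]=3  [2,7,8]=3  [3,4,7]=3  [3,4,8]=3  [4,6,8]=3  [4,7,8]=6  [5,6,8]=1  [6,7,8]=3
  size 4 → [0,1,3,4]=1  [1,3,4,7]=4  [1,3,4,8]=4  [2,3,4,7]=6  [2,4,7,8]=12  [2,6,7,8]=6  [3,4,6,8]=6  [3,4,7,8]=12  [4,5,6,8]=4  [4,6,7,8]=12  [5,6,7,8]=4
  size 5 → [0,1,3,4,7]=5  [0,1,3,4,8]=5  [1,2,3,4,7]=10  [1,3,4,6,8]=10  [1,3,4,7,8]=20  [2,3,4,7,8]=30  [2,4,6,7,8]=30  [2,5,6,7,8]=10  [3,4,5,6,8]=10  [3,4,6,7,8]=30  [4,5,6,7,8]=20
  size 6 → [0,1,2,3,4,7]=15  [0,1,3,4,6,8]=15  [0,1,3,4,7,8]=30  [1,2,3,4,7,8]=60  [1,3,4,5,6,8]=20  [1,3,4,6,7,8]=60  [2,3,4,6,7,8]=90  [2,4,5,6,7,8]=60  [3,4,5,6,7,8]=60
  size 7 → [0,1,2,3,4,7,8]=105  [0,1,3,4,5,6,8]=35  [0,1,3,4,6,7,8]=105  [1,2,3,4,6,7,8]=210  [1,3,4,5,6,7,8]=140  [2,3,4,5,6,7,8]=210
  first=0(t) contributes 560
  first=2(q) contributes 280
  first=5(u) contributes 420
|[w]| = 1260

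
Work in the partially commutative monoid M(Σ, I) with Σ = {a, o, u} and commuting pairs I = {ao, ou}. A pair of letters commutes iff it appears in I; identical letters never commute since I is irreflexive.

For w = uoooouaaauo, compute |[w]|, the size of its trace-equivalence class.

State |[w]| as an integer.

0(u) covers ∅
1(o) covers ∅
2(o) covers 1:o
3(o) covers 2:o
4(o) covers 3:o
5(u) covers 0:u
6(a) covers 5:u
7(a) covers 6:a
8(a) covers 7:a
9(u) covers 8:a
10(o) covers 4:o
floor of heap: 0:u, 1:o
completions by unplaced set U, small U first (add the entries for U minus each lowest piece of U):
  |U|=1: {9}:1  {10}:1
  |U|=2: {4,10}:1  {8,9}:1  {9,10}:2
  |U|=3: {3,4,10}:1  {4,9,10}:3  {7,8,9}:1  {8,9,10}:3
  |U|=4: {2,3,4,10}:1  {3,4,9,10}:4  {4,8,9,10}:6  {6,7,8,9}:1  {7,8,9,10}:4
  |U|=5: {1,2,3,4,10}:1  {2,3,4,9,10}:5  {3,4,8,9,10}:10  {4,7,8,9,10}:10  {5,6,7,8,9}:1  {6,7,8,9,10}:5
  |U|=6: {0,5,6,7,8,9}:1  {1,2,3,4,9,10}:6  {2,3,4,8,9,10}:15  {3,4,7,8,9,10}:20  {4,6,7,8,9,10}:15  {5,6,7,8,9,10}:6
  |U|=7: {0,5,6,7,8,9,10}:7  {1,2,3,4,8,9,10}:21  {2,3,4,7,8,9,10}:35  {3,4,6,7,8,9,10}:35  {4,5,6,7,8,9,10}:21
  |U|=8: {0,4,5,6,7,8,9,10}:28  {1,2,3,4,7,8,9,10}:56  {2,3,4,6,7,8,9,10}:70  {3,4,5,6,7,8,9,10}:56
  |U|=9: {0,3,4,5,6,7,8,9,10}:84  {1,2,3,4,6,7,8,9,10}:126  {2,3,4,5,6,7,8,9,10}:126
  start at 0(u): 252
  start at 1(o): 210
sum over floor = 462

462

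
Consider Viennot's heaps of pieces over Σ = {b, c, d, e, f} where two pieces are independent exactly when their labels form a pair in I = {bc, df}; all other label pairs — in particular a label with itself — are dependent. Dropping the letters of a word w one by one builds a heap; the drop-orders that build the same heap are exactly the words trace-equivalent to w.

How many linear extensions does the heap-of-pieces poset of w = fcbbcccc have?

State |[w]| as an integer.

21

piece 0:f — minimal
piece 1:c rests on {0:f}
piece 2:b rests on {0:f}
piece 3:b rests on {2:b}
piece 4:c rests on {1:c}
piece 5:c rests on {4:c}
piece 6:c rests on {5:c}
piece 7:c rests on {6:c}
minimal pieces: {0:f}
ways to finish when only these pieces remain (= sum over removing one remaining piece with nothing left below it):
  1 left: {3}→1  {7}→1
  2 left: {2,3}→1  {3,7}→2  {6,7}→1
  3 left: {2,3,7}→3  {3,6,7}→3  {5,6,7}→1
  4 left: {2,3,6,7}→6  {3,5,6,7}→4  {4,5,6,7}→1
  5 left: {1,4,5,6,7}→1  {2,3,5,6,7}→10  {3,4,5,6,7}→5
  6 left: {1,3,4,5,6,7}→6  {2,3,4,5,6,7}→15
  placing 0:f first → 21 extensions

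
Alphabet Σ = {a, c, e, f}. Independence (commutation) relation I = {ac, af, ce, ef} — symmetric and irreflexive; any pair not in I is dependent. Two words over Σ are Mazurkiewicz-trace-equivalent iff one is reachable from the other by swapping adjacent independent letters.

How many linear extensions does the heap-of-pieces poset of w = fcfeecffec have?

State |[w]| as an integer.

0(f) covers ∅
1(c) covers 0:f
2(f) covers 1:c
3(e) covers ∅
4(e) covers 3:e
5(c) covers 2:f
6(f) covers 5:c
7(f) covers 6:f
8(e) covers 4:e
9(c) covers 7:f
floor of heap: 0:f, 3:e
completions by unplaced set U, small U first (add the entries for U minus each lowest piece of U):
  |U|=1: {8}:1  {9}:1
  |U|=2: {4,8}:1  {7,9}:1  {8,9}:2
  |U|=3: {3,4,8}:1  {4,8,9}:3  {6,7,9}:1  {7,8,9}:3
  |U|=4: {3,4,8,9}:4  {4,7,8,9}:6  {5,6,7,9}:1  {6,7,8,9}:4
  |U|=5: {2,5,6,7,9}:1  {3,4,7,8,9}:10  {4,6,7,8,9}:10  {5,6,7,8,9}:5
  |U|=6: {1,2,5,6,7,9}:1  {2,5,6,7,8,9}:6  {3,4,6,7,8,9}:20  {4,5,6,7,8,9}:15
  |U|=7: {0,1,2,5,6,7,9}:1  {1,2,5,6,7,8,9}:7  {2,4,5,6,7,8,9}:21  {3,4,5,6,7,8,9}:35
  |U|=8: {0,1,2,5,6,7,8,9}:8  {1,2,4,5,6,7,8,9}:28  {2,3,4,5,6,7,8,9}:56
  start at 0(f): 84
  start at 3(e): 36
sum over floor = 120

120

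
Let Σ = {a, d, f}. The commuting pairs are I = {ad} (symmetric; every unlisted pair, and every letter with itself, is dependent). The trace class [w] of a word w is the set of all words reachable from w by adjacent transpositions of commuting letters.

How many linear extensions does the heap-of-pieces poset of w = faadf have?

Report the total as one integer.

3

#0=f has no predecessor
#1=a depends on [0:f]
#2=a depends on [1:a]
#3=d depends on [0:f]
#4=f depends on [2:a, 3:d]
sources: [0:f]
N(rest) = Σ N(rest − s) over sources s of rest; N(one piece) = 1:
  size 1 → [4]=1
  size 2 → [2,4]=1  [3,4]=1
  size 3 → [1,2,4]=1  [2,3,4]=2
  first=0(f) contributes 3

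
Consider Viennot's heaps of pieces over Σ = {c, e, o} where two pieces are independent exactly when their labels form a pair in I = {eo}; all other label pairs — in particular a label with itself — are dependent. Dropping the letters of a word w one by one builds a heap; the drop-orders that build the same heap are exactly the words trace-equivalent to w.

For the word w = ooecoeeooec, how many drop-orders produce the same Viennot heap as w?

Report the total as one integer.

drop 0:o onto floor
drop 1:o onto {0:o}
drop 2:e onto floor
drop 3:c onto {1:o, 2:e}
drop 4:o onto {3:c}
drop 5:e onto {3:c}
drop 6:e onto {5:e}
drop 7:o onto {4:o}
drop 8:o onto {7:o}
drop 9:e onto {6:e}
drop 10:c onto {8:o, 9:e}
ground layer = {0:o, 2:e}
drop-orders for the pieces not yet dropped (sum over which currently-grounded one goes next):
  1 to go: {10} 1
  2 to go: {8,10} 1  {9,10} 1
  3 to go: {6,9,10} 1  {7,8,10} 1  {8,9,10} 2
  4 to go: {4,7,8,10} 1  {5,6,9,10} 1  {6,8,9,10} 3  {7,8,9,10} 3
  5 to go: {4,7,8,9,10} 4  {5,6,8,9,10} 4  {6,7,8,9,10} 6
  6 to go: {4,6,7,8,9,10} 10  {5,6,7,8,9,10} 10
  7 to go: {4,5,6,7,8,9,10} 20
  8 to go: {3,4,5,6,7,8,9,10} 20
  9 to go: {1,3,4,5,6,7,8,9,10} 20  {2,3,4,5,6,7,8,9,10} 20
  if 0:o drops first: 40 orders
  if 2:e drops first: 20 orders
heap linearizations: 60

60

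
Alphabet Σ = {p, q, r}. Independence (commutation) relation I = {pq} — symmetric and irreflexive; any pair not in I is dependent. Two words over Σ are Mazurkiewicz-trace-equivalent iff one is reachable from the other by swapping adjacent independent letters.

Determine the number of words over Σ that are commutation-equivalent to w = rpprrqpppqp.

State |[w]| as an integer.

15

0(r) covers ∅
1(p) covers 0:r
2(p) covers 1:p
3(r) covers 2:p
4(r) covers 3:r
5(q) covers 4:r
6(p) covers 4:r
7(p) covers 6:p
8(p) covers 7:p
9(q) covers 5:q
10(p) covers 8:p
floor of heap: 0:r
completions by unplaced set U, small U first (add the entries for U minus each lowest piece of U):
  |U|=1: {9}:1  {10}:1
  |U|=2: {5,9}:1  {8,10}:1  {9,10}:2
  |U|=3: {5,9,10}:3  {7,8,10}:1  {8,9,10}:3
  |U|=4: {5,8,9,10}:6  {6,7,8,10}:1  {7,8,9,10}:4
  |U|=5: {5,7,8,9,10}:10  {6,7,8,9,10}:5
  |U|=6: {5,6,7,8,9,10}:15
  |U|=7: {4,5,6,7,8,9,10}:15
  |U|=8: {3,4,5,6,7,8,9,10}:15
  |U|=9: {2,3,4,5,6,7,8,9,10}:15
  start at 0(r): 15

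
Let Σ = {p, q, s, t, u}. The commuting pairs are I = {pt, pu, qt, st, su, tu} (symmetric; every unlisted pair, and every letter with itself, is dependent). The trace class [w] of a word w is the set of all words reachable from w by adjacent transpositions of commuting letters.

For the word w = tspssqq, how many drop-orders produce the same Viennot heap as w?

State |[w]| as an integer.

drop 0:t onto floor
drop 1:s onto floor
drop 2:p onto {1:s}
drop 3:s onto {2:p}
drop 4:s onto {3:s}
drop 5:q onto {4:s}
drop 6:q onto {5:q}
ground layer = {0:t, 1:s}
drop-orders for the pieces not yet dropped (sum over which currently-grounded one goes next):
  1 to go: {0} 1  {6} 1
  2 to go: {0,6} 2  {5,6} 1
  3 to go: {0,5,6} 3  {4,5,6} 1
  4 to go: {0,4,5,6} 4  {3,4,5,6} 1
  5 to go: {0,3,4,5,6} 5  {2,3,4,5,6} 1
  if 0:t drops first: 1 orders
  if 1:s drops first: 6 orders
heap linearizations: 7

7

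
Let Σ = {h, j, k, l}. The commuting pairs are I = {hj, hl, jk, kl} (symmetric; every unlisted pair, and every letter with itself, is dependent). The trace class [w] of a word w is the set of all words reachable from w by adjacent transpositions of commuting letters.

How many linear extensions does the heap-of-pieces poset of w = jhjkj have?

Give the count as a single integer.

drop 0:j onto floor
drop 1:h onto floor
drop 2:j onto {0:j}
drop 3:k onto {1:h}
drop 4:j onto {2:j}
ground layer = {0:j, 1:h}
drop-orders for the pieces not yet dropped (sum over which currently-grounded one goes next):
  1 to go: {3} 1  {4} 1
  2 to go: {1,3} 1  {2,4} 1  {3,4} 2
  3 to go: {0,2,4} 1  {1,3,4} 3  {2,3,4} 3
  if 0:j drops first: 6 orders
  if 1:h drops first: 4 orders
heap linearizations: 10

10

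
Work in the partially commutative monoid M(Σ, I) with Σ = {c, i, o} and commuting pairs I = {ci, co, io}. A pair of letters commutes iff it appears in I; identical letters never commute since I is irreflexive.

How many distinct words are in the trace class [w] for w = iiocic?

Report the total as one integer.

60

piece 0:i — minimal
piece 1:i rests on {0:i}
piece 2:o — minimal
piece 3:c — minimal
piece 4:i rests on {1:i}
piece 5:c rests on {3:c}
minimal pieces: {0:i, 2:o, 3:c}
ways to finish when only these pieces remain (= sum over removing one remaining piece with nothing left below it):
  1 left: {2}→1  {4}→1  {5}→1
  2 left: {1,4}→1  {2,4}→2  {2,5}→2  {3,5}→1  {4,5}→2
  3 left: {0,1,4}→1  {1,2,4}→3  {1,4,5}→3  {2,3,5}→3  {2,4,5}→6  {3,4,5}→3
  4 left: {0,1,2,4}→4  {0,1,4,5}→4  {1,2,4,5}→12  {1,3,4,5}→6  {2,3,4,5}→12
  placing 0:i first → 30 extensions
  placing 2:o first → 10 extensions
  placing 3:c first → 20 extensions
total linear extensions = 60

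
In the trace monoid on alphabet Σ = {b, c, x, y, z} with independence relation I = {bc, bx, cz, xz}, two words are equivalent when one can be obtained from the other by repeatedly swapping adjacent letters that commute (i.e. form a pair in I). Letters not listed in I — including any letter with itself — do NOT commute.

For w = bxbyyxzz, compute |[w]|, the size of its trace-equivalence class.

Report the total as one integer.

9

drop 0:b onto floor
drop 1:x onto floor
drop 2:b onto {0:b}
drop 3:y onto {1:x, 2:b}
drop 4:y onto {3:y}
drop 5:x onto {4:y}
drop 6:z onto {4:y}
drop 7:z onto {6:z}
ground layer = {0:b, 1:x}
drop-orders for the pieces not yet dropped (sum over which currently-grounded one goes next):
  1 to go: {5} 1  {7} 1
  2 to go: {5,7} 2  {6,7} 1
  3 to go: {5,6,7} 3
  4 to go: {4,5,6,7} 3
  5 to go: {3,4,5,6,7} 3
  6 to go: {1,3,4,5,6,7} 3  {2,3,4,5,6,7} 3
  if 0:b drops first: 6 orders
  if 1:x drops first: 3 orders
heap linearizations: 9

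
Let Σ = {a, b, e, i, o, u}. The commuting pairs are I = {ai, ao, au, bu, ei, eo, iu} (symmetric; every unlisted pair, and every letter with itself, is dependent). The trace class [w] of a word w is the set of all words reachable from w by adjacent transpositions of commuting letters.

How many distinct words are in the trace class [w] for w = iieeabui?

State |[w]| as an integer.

#0=i has no predecessor
#1=i depends on [0:i]
#2=e has no predecessor
#3=e depends on [2:e]
#4=a depends on [3:e]
#5=b depends on [1:i, 4:a]
#6=u depends on [3:e]
#7=i depends on [5:b]
sources: [0:i, 2:e]
N(rest) = Σ N(rest − s) over sources s of rest; N(one piece) = 1:
  size 1 → [6]=1  [7]=1
  size 2 → [5,7]=1  [6,7]=2
  size 3 → [1,5,7]=1  [4,5,7]=1  [5,6,7]=3
  size 4 → [0,1,5,7]=1  [1,4,5,7]=2  [1,5,6,7]=4  [4,5,6,7]=4
  size 5 → [0,1,4,5,7]=3  [0,1,5,6,7]=5  [1,4,5,6,7]=10  [3,4,5,6,7]=4
  size 6 → [0,1,4,5,6,7]=18  [1,3,4,5,6,7]=14  [2,3,4,5,6,7]=4
  first=0(i) contributes 18
  first=2(e) contributes 32
|[w]| = 50

50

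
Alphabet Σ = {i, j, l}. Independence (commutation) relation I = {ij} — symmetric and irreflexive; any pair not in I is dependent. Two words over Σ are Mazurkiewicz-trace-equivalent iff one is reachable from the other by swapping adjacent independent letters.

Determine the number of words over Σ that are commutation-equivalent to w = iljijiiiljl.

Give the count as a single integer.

15

0(i) covers ∅
1(l) covers 0:i
2(j) covers 1:l
3(i) covers 1:l
4(j) covers 2:j
5(i) covers 3:i
6(i) covers 5:i
7(i) covers 6:i
8(l) covers 4:j, 7:i
9(j) covers 8:l
10(l) covers 9:j
floor of heap: 0:i
completions by unplaced set U, small U first (add the entries for U minus each lowest piece of U):
  |U|=1: {10}:1
  |U|=2: {9,10}:1
  |U|=3: {8,9,10}:1
  |U|=4: {4,8,9,10}:1  {7,8,9,10}:1
  |U|=5: {2,4,8,9,10}:1  {4,7,8,9,10}:2  {6,7,8,9,10}:1
  |U|=6: {2,4,7,8,9,10}:3  {4,6,7,8,9,10}:3  {5,6,7,8,9,10}:1
  |U|=7: {2,4,6,7,8,9,10}:6  {3,5,6,7,8,9,10}:1  {4,5,6,7,8,9,10}:4
  |U|=8: {2,4,5,6,7,8,9,10}:10  {3,4,5,6,7,8,9,10}:5
  |U|=9: {2,3,4,5,6,7,8,9,10}:15
  start at 0(i): 15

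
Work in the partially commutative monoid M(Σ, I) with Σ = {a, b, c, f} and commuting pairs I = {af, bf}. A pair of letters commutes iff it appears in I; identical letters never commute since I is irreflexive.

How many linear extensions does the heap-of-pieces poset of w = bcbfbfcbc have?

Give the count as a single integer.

6

#0=b has no predecessor
#1=c depends on [0:b]
#2=b depends on [1:c]
#3=f depends on [1:c]
#4=b depends on [2:b]
#5=f depends on [3:f]
#6=c depends on [4:b, 5:f]
#7=b depends on [6:c]
#8=c depends on [7:b]
sources: [0:b]
N(rest) = Σ N(rest − s) over sources s of rest; N(one piece) = 1:
  size 1 → [8]=1
  size 2 → [7,8]=1
  size 3 → [6,7,8]=1
  size 4 → [4,6,7,8]=1  [5,6,7,8]=1
  size 5 → [2,4,6,7,8]=1  [3,5,6,7,8]=1  [4,5,6,7,8]=2
  size 6 → [2,4,5,6,7,8]=3  [3,4,5,6,7,8]=3
  size 7 → [2,3,4,5,6,7,8]=6
  first=0(b) contributes 6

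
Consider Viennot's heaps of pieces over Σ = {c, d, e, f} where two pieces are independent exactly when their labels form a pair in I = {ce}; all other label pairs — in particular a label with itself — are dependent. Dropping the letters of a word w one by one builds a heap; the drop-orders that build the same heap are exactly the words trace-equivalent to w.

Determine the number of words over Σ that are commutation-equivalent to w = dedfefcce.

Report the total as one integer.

3

0(d) covers ∅
1(e) covers 0:d
2(d) covers 1:e
3(f) covers 2:d
4(e) covers 3:f
5(f) covers 4:e
6(c) covers 5:f
7(c) covers 6:c
8(e) covers 5:f
floor of heap: 0:d
completions by unplaced set U, small U first (add the entries for U minus each lowest piece of U):
  |U|=1: {7}:1  {8}:1
  |U|=2: {6,7}:1  {7,8}:2
  |U|=3: {6,7,8}:3
  |U|=4: {5,6,7,8}:3
  |U|=5: {4,5,6,7,8}:3
  |U|=6: {3,4,5,6,7,8}:3
  |U|=7: {2,3,4,5,6,7,8}:3
  start at 0(d): 3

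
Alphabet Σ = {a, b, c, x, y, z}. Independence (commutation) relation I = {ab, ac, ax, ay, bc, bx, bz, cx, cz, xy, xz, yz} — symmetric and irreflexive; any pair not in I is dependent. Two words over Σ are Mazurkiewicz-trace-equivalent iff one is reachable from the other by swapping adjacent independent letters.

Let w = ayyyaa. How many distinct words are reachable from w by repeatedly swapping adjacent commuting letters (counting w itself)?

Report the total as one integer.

20

#0=a has no predecessor
#1=y has no predecessor
#2=y depends on [1:y]
#3=y depends on [2:y]
#4=a depends on [0:a]
#5=a depends on [4:a]
sources: [0:a, 1:y]
N(rest) = Σ N(rest − s) over sources s of rest; N(one piece) = 1:
  size 1 → [3]=1  [5]=1
  size 2 → [2,3]=1  [3,5]=2  [4,5]=1
  size 3 → [0,4,5]=1  [1,2,3]=1  [2,3,5]=3  [3,4,5]=3
  size 4 → [0,3,4,5]=4  [1,2,3,5]=4  [2,3,4,5]=6
  first=0(a) contributes 10
  first=1(y) contributes 10
|[w]| = 20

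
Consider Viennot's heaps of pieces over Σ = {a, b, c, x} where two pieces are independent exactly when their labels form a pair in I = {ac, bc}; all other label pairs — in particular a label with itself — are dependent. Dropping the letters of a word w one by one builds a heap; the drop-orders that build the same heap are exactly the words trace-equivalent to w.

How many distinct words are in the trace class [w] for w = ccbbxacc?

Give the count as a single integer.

0(c) covers ∅
1(c) covers 0:c
2(b) covers ∅
3(b) covers 2:b
4(x) covers 1:c, 3:b
5(a) covers 4:x
6(c) covers 4:x
7(c) covers 6:c
floor of heap: 0:c, 2:b
completions by unplaced set U, small U first (add the entries for U minus each lowest piece of U):
  |U|=1: {5}:1  {7}:1
  |U|=2: {5,7}:2  {6,7}:1
  |U|=3: {5,6,7}:3
  |U|=4: {4,5,6,7}:3
  |U|=5: {1,4,5,6,7}:3  {3,4,5,6,7}:3
  |U|=6: {0,1,4,5,6,7}:3  {1,3,4,5,6,7}:6  {2,3,4,5,6,7}:3
  start at 0(c): 9
  start at 2(b): 9
sum over floor = 18

18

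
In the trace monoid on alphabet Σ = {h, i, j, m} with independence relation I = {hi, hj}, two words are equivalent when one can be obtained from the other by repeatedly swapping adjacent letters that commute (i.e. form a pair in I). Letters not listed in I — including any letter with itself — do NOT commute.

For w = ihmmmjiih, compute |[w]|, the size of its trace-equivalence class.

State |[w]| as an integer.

8

0(i) covers ∅
1(h) covers ∅
2(m) covers 0:i, 1:h
3(m) covers 2:m
4(m) covers 3:m
5(j) covers 4:m
6(i) covers 5:j
7(i) covers 6:i
8(h) covers 4:m
floor of heap: 0:i, 1:h
completions by unplaced set U, small U first (add the entries for U minus each lowest piece of U):
  |U|=1: {7}:1  {8}:1
  |U|=2: {6,7}:1  {7,8}:2
  |U|=3: {5,6,7}:1  {6,7,8}:3
  |U|=4: {5,6,7,8}:4
  |U|=5: {4,5,6,7,8}:4
  |U|=6: {3,4,5,6,7,8}:4
  |U|=7: {2,3,4,5,6,7,8}:4
  start at 0(i): 4
  start at 1(h): 4
sum over floor = 8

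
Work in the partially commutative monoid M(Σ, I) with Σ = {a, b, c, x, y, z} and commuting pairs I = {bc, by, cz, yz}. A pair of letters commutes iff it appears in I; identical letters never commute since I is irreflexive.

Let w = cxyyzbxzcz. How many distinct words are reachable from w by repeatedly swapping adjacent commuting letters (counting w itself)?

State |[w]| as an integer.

0(c) covers ∅
1(x) covers 0:c
2(y) covers 1:x
3(y) covers 2:y
4(z) covers 1:x
5(b) covers 4:z
6(x) covers 3:y, 5:b
7(z) covers 6:x
8(c) covers 6:x
9(z) covers 7:z
floor of heap: 0:c
completions by unplaced set U, small U first (add the entries for U minus each lowest piece of U):
  |U|=1: {8}:1  {9}:1
  |U|=2: {7,9}:1  {8,9}:2
  |U|=3: {7,8,9}:3
  |U|=4: {6,7,8,9}:3
  |U|=5: {3,6,7,8,9}:3  {5,6,7,8,9}:3
  |U|=6: {2,3,6,7,8,9}:3  {3,5,6,7,8,9}:6  {4,5,6,7,8,9}:3
  |U|=7: {2,3,5,6,7,8,9}:9  {3,4,5,6,7,8,9}:9
  |U|=8: {2,3,4,5,6,7,8,9}:18
  start at 0(c): 18

18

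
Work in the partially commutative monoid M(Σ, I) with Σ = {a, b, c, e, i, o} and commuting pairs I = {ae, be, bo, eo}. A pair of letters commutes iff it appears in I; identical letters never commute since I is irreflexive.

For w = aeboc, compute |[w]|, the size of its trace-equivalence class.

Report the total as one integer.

8

drop 0:a onto floor
drop 1:e onto floor
drop 2:b onto {0:a}
drop 3:o onto {0:a}
drop 4:c onto {1:e, 2:b, 3:o}
ground layer = {0:a, 1:e}
drop-orders for the pieces not yet dropped (sum over which currently-grounded one goes next):
  1 to go: {4} 1
  2 to go: {1,4} 1  {2,4} 1  {3,4} 1
  3 to go: {1,2,4} 2  {1,3,4} 2  {2,3,4} 2
  if 0:a drops first: 6 orders
  if 1:e drops first: 2 orders
heap linearizations: 8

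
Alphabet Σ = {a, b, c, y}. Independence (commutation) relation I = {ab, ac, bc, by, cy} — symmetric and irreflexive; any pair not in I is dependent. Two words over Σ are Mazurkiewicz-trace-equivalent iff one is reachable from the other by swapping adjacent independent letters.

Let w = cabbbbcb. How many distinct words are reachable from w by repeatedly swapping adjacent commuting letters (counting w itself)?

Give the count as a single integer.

drop 0:c onto floor
drop 1:a onto floor
drop 2:b onto floor
drop 3:b onto {2:b}
drop 4:b onto {3:b}
drop 5:b onto {4:b}
drop 6:c onto {0:c}
drop 7:b onto {5:b}
ground layer = {0:c, 1:a, 2:b}
drop-orders for the pieces not yet dropped (sum over which currently-grounded one goes next):
  1 to go: {1} 1  {6} 1  {7} 1
  2 to go: {0,6} 1  {1,6} 2  {1,7} 2  {5,7} 1  {6,7} 2
  3 to go: {0,1,6} 3  {0,6,7} 3  {1,5,7} 3  {1,6,7} 6  {4,5,7} 1  {5,6,7} 3
  4 to go: {0,1,6,7} 12  {0,5,6,7} 6  {1,4,5,7} 4  {1,5,6,7} 12  {3,4,5,7} 1  {4,5,6,7} 4
  5 to go: {0,1,5,6,7} 30  {0,4,5,6,7} 10  {1,3,4,5,7} 5  {1,4,5,6,7} 20  {2,3,4,5,7} 1  {3,4,5,6,7} 5
  6 to go: {0,1,4,5,6,7} 60  {0,3,4,5,6,7} 15  {1,2,3,4,5,7} 6  {1,3,4,5,6,7} 30  {2,3,4,5,6,7} 6
  if 0:c drops first: 42 orders
  if 1:a drops first: 21 orders
  if 2:b drops first: 105 orders
heap linearizations: 168

168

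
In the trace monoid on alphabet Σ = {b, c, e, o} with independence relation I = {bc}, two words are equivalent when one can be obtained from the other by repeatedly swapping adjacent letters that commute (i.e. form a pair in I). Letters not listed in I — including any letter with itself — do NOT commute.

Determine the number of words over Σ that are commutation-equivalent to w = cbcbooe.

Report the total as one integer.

#0=c has no predecessor
#1=b has no predecessor
#2=c depends on [0:c]
#3=b depends on [1:b]
#4=o depends on [2:c, 3:b]
#5=o depends on [4:o]
#6=e depends on [5:o]
sources: [0:c, 1:b]
N(rest) = Σ N(rest − s) over sources s of rest; N(one piece) = 1:
  size 1 → [6]=1
  size 2 → [5,6]=1
  size 3 → [4,5,6]=1
  size 4 → [2,4,5,6]=1  [3,4,5,6]=1
  size 5 → [0,2,4,5,6]=1  [1,3,4,5,6]=1  [2,3,4,5,6]=2
  first=0(c) contributes 3
  first=1(b) contributes 3
|[w]| = 6

6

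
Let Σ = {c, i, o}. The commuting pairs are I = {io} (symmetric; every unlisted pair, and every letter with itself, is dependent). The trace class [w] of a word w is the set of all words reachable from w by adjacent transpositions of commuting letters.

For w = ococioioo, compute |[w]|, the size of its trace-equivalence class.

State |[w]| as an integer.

piece 0:o — minimal
piece 1:c rests on {0:o}
piece 2:o rests on {1:c}
piece 3:c rests on {2:o}
piece 4:i rests on {3:c}
piece 5:o rests on {3:c}
piece 6:i rests on {4:i}
piece 7:o rests on {5:o}
piece 8:o rests on {7:o}
minimal pieces: {0:o}
ways to finish when only these pieces remain (= sum over removing one remaining piece with nothing left below it):
  1 left: {6}→1  {8}→1
  2 left: {4,6}→1  {6,8}→2  {7,8}→1
  3 left: {4,6,8}→3  {5,7,8}→1  {6,7,8}→3
  4 left: {4,6,7,8}→6  {5,6,7,8}→4
  5 left: {4,5,6,7,8}→10
  6 left: {3,4,5,6,7,8}→10
  7 left: {2,3,4,5,6,7,8}→10
  placing 0:o first → 10 extensions

10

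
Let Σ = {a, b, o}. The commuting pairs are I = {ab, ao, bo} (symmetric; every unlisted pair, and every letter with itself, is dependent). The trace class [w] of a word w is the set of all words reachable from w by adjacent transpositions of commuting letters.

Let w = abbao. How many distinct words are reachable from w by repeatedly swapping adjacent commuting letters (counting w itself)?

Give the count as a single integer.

drop 0:a onto floor
drop 1:b onto floor
drop 2:b onto {1:b}
drop 3:a onto {0:a}
drop 4:o onto floor
ground layer = {0:a, 1:b, 4:o}
drop-orders for the pieces not yet dropped (sum over which currently-grounded one goes next):
  1 to go: {2} 1  {3} 1  {4} 1
  2 to go: {0,3} 1  {1,2} 1  {2,3} 2  {2,4} 2  {3,4} 2
  3 to go: {0,2,3} 3  {0,3,4} 3  {1,2,3} 3  {1,2,4} 3  {2,3,4} 6
  if 0:a drops first: 12 orders
  if 1:b drops first: 12 orders
  if 4:o drops first: 6 orders
heap linearizations: 30

30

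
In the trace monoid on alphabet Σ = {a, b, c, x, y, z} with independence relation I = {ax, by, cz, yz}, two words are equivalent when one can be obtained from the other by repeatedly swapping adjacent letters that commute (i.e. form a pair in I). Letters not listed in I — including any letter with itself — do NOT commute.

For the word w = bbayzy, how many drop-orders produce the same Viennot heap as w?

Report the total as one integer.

3

piece 0:b — minimal
piece 1:b rests on {0:b}
piece 2:a rests on {1:b}
piece 3:y rests on {2:a}
piece 4:z rests on {2:a}
piece 5:y rests on {3:y}
minimal pieces: {0:b}
ways to finish when only these pieces remain (= sum over removing one remaining piece with nothing left below it):
  1 left: {4}→1  {5}→1
  2 left: {3,5}→1  {4,5}→2
  3 left: {3,4,5}→3
  4 left: {2,3,4,5}→3
  placing 0:b first → 3 extensions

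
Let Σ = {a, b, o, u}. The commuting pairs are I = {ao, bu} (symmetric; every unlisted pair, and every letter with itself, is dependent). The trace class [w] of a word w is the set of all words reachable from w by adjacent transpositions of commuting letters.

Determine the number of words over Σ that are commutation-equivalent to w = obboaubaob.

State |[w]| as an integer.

drop 0:o onto floor
drop 1:b onto {0:o}
drop 2:b onto {1:b}
drop 3:o onto {2:b}
drop 4:a onto {2:b}
drop 5:u onto {3:o, 4:a}
drop 6:b onto {3:o, 4:a}
drop 7:a onto {5:u, 6:b}
drop 8:o onto {5:u, 6:b}
drop 9:b onto {7:a, 8:o}
ground layer = {0:o}
drop-orders for the pieces not yet dropped (sum over which currently-grounded one goes next):
  1 to go: {9} 1
  2 to go: {7,9} 1  {8,9} 1
  3 to go: {7,8,9} 2
  4 to go: {5,7,8,9} 2  {6,7,8,9} 2
  5 to go: {5,6,7,8,9} 4
  6 to go: {3,5,6,7,8,9} 4  {4,5,6,7,8,9} 4
  7 to go: {3,4,5,6,7,8,9} 8
  8 to go: {2,3,4,5,6,7,8,9} 8
  if 0:o drops first: 8 orders

8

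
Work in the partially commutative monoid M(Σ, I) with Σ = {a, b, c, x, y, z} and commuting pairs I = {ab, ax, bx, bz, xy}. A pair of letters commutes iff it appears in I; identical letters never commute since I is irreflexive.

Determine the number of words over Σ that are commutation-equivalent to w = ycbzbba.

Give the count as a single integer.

0(y) covers ∅
1(c) covers 0:y
2(b) covers 1:c
3(z) covers 1:c
4(b) covers 2:b
5(b) covers 4:b
6(a) covers 3:z
floor of heap: 0:y
completions by unplaced set U, small U first (add the entries for U minus each lowest piece of U):
  |U|=1: {5}:1  {6}:1
  |U|=2: {3,6}:1  {4,5}:1  {5,6}:2
  |U|=3: {2,4,5}:1  {3,5,6}:3  {4,5,6}:3
  |U|=4: {2,4,5,6}:4  {3,4,5,6}:6
  |U|=5: {2,3,4,5,6}:10
  start at 0(y): 10

10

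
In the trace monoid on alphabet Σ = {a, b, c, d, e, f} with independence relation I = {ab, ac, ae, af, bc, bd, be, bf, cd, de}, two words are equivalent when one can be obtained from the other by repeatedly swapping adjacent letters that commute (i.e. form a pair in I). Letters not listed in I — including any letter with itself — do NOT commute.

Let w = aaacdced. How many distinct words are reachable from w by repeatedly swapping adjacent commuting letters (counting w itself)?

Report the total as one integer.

#0=a has no predecessor
#1=a depends on [0:a]
#2=a depends on [1:a]
#3=c has no predecessor
#4=d depends on [2:a]
#5=c depends on [3:c]
#6=e depends on [5:c]
#7=d depends on [4:d]
sources: [0:a, 3:c]
N(rest) = Σ N(rest − s) over sources s of rest; N(one piece) = 1:
  size 1 → [6]=1  [7]=1
  size 2 → [4,7]=1  [5,6]=1  [6,7]=2
  size 3 → [2,4,7]=1  [3,5,6]=1  [4,6,7]=3  [5,6,7]=3
  size 4 → [1,2,4,7]=1  [2,4,6,7]=4  [3,5,6,7]=4  [4,5,6,7]=6
  size 5 → [0,1,2,4,7]=1  [1,2,4,6,7]=5  [2,4,5,6,7]=10  [3,4,5,6,7]=10
  size 6 → [0,1,2,4,6,7]=6  [1,2,4,5,6,7]=15  [2,3,4,5,6,7]=20
  first=0(a) contributes 35
  first=3(c) contributes 21
|[w]| = 56

56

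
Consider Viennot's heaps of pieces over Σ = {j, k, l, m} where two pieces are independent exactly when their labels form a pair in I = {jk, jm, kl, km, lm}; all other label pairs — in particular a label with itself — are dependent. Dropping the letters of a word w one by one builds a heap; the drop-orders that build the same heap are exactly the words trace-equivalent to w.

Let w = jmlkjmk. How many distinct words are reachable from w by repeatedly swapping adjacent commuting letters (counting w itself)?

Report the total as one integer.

0(j) covers ∅
1(m) covers ∅
2(l) covers 0:j
3(k) covers ∅
4(j) covers 2:l
5(m) covers 1:m
6(k) covers 3:k
floor of heap: 0:j, 1:m, 3:k
completions by unplaced set U, small U first (add the entries for U minus each lowest piece of U):
  |U|=1: {4}:1  {5}:1  {6}:1
  |U|=2: {1,5}:1  {2,4}:1  {3,6}:1  {4,5}:2  {4,6}:2  {5,6}:2
  |U|=3: {0,2,4}:1  {1,4,5}:3  {1,5,6}:3  {2,4,5}:3  {2,4,6}:3  {3,4,6}:3  {3,5,6}:3  {4,5,6}:6
  |U|=4: {0,2,4,5}:4  {0,2,4,6}:4  {1,2,4,5}:6  {1,3,5,6}:6  {1,4,5,6}:12  {2,3,4,6}:6  {2,4,5,6}:12  {3,4,5,6}:12
  |U|=5: {0,1,2,4,5}:10  {0,2,3,4,6}:10  {0,2,4,5,6}:20  {1,2,4,5,6}:30  {1,3,4,5,6}:30  {2,3,4,5,6}:30
  start at 0(j): 90
  start at 1(m): 60
  start at 3(k): 60
sum over floor = 210

210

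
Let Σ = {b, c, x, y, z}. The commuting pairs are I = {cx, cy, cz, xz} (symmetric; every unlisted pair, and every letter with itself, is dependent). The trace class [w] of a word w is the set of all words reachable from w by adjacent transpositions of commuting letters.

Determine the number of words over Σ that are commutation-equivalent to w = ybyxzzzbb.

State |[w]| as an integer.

#0=y has no predecessor
#1=b depends on [0:y]
#2=y depends on [1:b]
#3=x depends on [2:y]
#4=z depends on [2:y]
#5=z depends on [4:z]
#6=z depends on [5:z]
#7=b depends on [3:x, 6:z]
#8=b depends on [7:b]
sources: [0:y]
N(rest) = Σ N(rest − s) over sources s of rest; N(one piece) = 1:
  size 1 → [8]=1
  size 2 → [7,8]=1
  size 3 → [3,7,8]=1  [6,7,8]=1
  size 4 → [3,6,7,8]=2  [5,6,7,8]=1
  size 5 → [3,5,6,7,8]=3  [4,5,6,7,8]=1
  size 6 → [3,4,5,6,7,8]=4
  size 7 → [2,3,4,5,6,7,8]=4
  first=0(y) contributes 4

4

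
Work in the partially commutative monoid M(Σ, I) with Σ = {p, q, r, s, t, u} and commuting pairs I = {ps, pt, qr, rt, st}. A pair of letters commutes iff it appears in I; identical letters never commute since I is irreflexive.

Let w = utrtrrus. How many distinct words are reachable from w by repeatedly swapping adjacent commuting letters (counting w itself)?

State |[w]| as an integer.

10

drop 0:u onto floor
drop 1:t onto {0:u}
drop 2:r onto {0:u}
drop 3:t onto {1:t}
drop 4:r onto {2:r}
drop 5:r onto {4:r}
drop 6:u onto {3:t, 5:r}
drop 7:s onto {6:u}
ground layer = {0:u}
drop-orders for the pieces not yet dropped (sum over which currently-grounded one goes next):
  1 to go: {7} 1
  2 to go: {6,7} 1
  3 to go: {3,6,7} 1  {5,6,7} 1
  4 to go: {1,3,6,7} 1  {3,5,6,7} 2  {4,5,6,7} 1
  5 to go: {1,3,5,6,7} 3  {2,4,5,6,7} 1  {3,4,5,6,7} 3
  6 to go: {1,3,4,5,6,7} 6  {2,3,4,5,6,7} 4
  if 0:u drops first: 10 orders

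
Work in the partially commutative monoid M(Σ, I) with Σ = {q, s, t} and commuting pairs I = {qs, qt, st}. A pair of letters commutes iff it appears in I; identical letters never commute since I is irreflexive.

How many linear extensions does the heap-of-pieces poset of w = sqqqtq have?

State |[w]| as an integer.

30

0(s) covers ∅
1(q) covers ∅
2(q) covers 1:q
3(q) covers 2:q
4(t) covers ∅
5(q) covers 3:q
floor of heap: 0:s, 1:q, 4:t
completions by unplaced set U, small U first (add the entries for U minus each lowest piece of U):
  |U|=1: {0}:1  {4}:1  {5}:1
  |U|=2: {0,4}:2  {0,5}:2  {3,5}:1  {4,5}:2
  |U|=3: {0,3,5}:3  {0,4,5}:6  {2,3,5}:1  {3,4,5}:3
  |U|=4: {0,2,3,5}:4  {0,3,4,5}:12  {1,2,3,5}:1  {2,3,4,5}:4
  start at 0(s): 5
  start at 1(q): 20
  start at 4(t): 5
sum over floor = 30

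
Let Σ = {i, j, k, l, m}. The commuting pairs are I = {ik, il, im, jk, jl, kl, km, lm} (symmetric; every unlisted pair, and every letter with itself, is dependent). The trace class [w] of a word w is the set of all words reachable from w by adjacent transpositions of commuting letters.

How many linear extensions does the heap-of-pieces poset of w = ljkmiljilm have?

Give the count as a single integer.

#0=l has no predecessor
#1=j has no predecessor
#2=k has no predecessor
#3=m depends on [1:j]
#4=i depends on [1:j]
#5=l depends on [0:l]
#6=j depends on [3:m, 4:i]
#7=i depends on [6:j]
#8=l depends on [5:l]
#9=m depends on [6:j]
sources: [0:l, 1:j, 2:k]
N(rest) = Σ N(rest − s) over sources s of rest; N(one piece) = 1:
  size 1 → [2]=1  [7]=1  [8]=1  [9]=1
  size 2 → [2,7]=2  [2,8]=2  [2,9]=2  [5,8]=1  [7,8]=2  [7,9]=2  [8,9]=2
  size 3 → [0,5,8]=1  [2,5,8]=3  [2,7,8]=6  [2,7,9]=6  [2,8,9]=6  [5,7,8]=3  [5,8,9]=3  [6,7,9]=2  [7,8,9]=6
  size 4 → [0,2,5,8]=4  [0,5,7,8]=4  [0,5,8,9]=4  [2,5,7,8]=12  [2,5,8,9]=12  [2,6,7,9]=8  [2,7,8,9]=24  [3,6,7,9]=2  [4,6,7,9]=2  [5,7,8,9]=12  [6,7,8,9]=8
  size 5 → [0,2,5,7,8]=20  [0,2,5,8,9]=20  [0,5,7,8,9]=20  [2,3,6,7,9]=10  [2,4,6,7,9]=10  [2,5,7,8,9]=60  [2,6,7,8,9]=40  [3,4,6,7,9]=4  [3,6,7,8,9]=10  [4,6,7,8,9]=10  [5,6,7,8,9]=20
  size 6 → [0,2,5,7,8,9]=120  [0,5,6,7,8,9]=40  [1,3,4,6,7,9]=4  [2,3,4,6,7,9]=24  [2,3,6,7,8,9]=60  [2,4,6,7,8,9]=60  [2,5,6,7,8,9]=120  [3,4,6,7,8,9]=24  [3,5,6,7,8,9]=30  [4,5,6,7,8,9]=30
  size 7 → [0,2,5,6,7,8,9]=280  [0,3,5,6,7,8,9]=70  [0,4,5,6,7,8,9]=70  [1,2,3,4,6,7,9]=28  [1,3,4,6,7,8,9]=28  [2,3,4,6,7,8,9]=168  [2,3,5,6,7,8,9]=210  [2,4,5,6,7,8,9]=210  [3,4,5,6,7,8,9]=84
  size 8 → [0,2,3,5,6,7,8,9]=560  [0,2,4,5,6,7,8,9]=560  [0,3,4,5,6,7,8,9]=224  [1,2,3,4,6,7,8,9]=224  [1,3,4,5,6,7,8,9]=112  [2,3,4,5,6,7,8,9]=672
  first=0(l) contributes 1008
  first=1(j) contributes 2016
  first=2(k) contributes 336
|[w]| = 3360

3360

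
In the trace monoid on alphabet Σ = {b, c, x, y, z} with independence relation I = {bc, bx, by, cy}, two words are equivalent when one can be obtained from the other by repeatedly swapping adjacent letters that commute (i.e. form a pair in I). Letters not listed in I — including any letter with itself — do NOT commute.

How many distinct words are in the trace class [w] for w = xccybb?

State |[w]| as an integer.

drop 0:x onto floor
drop 1:c onto {0:x}
drop 2:c onto {1:c}
drop 3:y onto {0:x}
drop 4:b onto floor
drop 5:b onto {4:b}
ground layer = {0:x, 4:b}
drop-orders for the pieces not yet dropped (sum over which currently-grounded one goes next):
  1 to go: {2} 1  {3} 1  {5} 1
  2 to go: {1,2} 1  {2,3} 2  {2,5} 2  {3,5} 2  {4,5} 1
  3 to go: {1,2,3} 3  {1,2,5} 3  {2,3,5} 6  {2,4,5} 3  {3,4,5} 3
  4 to go: {0,1,2,3} 3  {1,2,3,5} 12  {1,2,4,5} 6  {2,3,4,5} 12
  if 0:x drops first: 30 orders
  if 4:b drops first: 15 orders
heap linearizations: 45

45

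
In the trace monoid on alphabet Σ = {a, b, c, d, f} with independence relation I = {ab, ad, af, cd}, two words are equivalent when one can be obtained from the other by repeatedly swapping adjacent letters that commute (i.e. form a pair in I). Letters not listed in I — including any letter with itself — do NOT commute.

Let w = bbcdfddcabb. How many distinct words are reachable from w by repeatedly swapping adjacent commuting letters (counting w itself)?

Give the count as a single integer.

drop 0:b onto floor
drop 1:b onto {0:b}
drop 2:c onto {1:b}
drop 3:d onto {1:b}
drop 4:f onto {2:c, 3:d}
drop 5:d onto {4:f}
drop 6:d onto {5:d}
drop 7:c onto {4:f}
drop 8:a onto {7:c}
drop 9:b onto {6:d, 7:c}
drop 10:b onto {9:b}
ground layer = {0:b}
drop-orders for the pieces not yet dropped (sum over which currently-grounded one goes next):
  1 to go: {8} 1  {10} 1
  2 to go: {8,10} 2  {9,10} 1
  3 to go: {6,9,10} 1  {8,9,10} 3
  4 to go: {5,6,9,10} 1  {6,8,9,10} 4  {7,8,9,10} 3
  5 to go: {5,6,8,9,10} 5  {6,7,8,9,10} 7
  6 to go: {5,6,7,8,9,10} 12
  7 to go: {4,5,6,7,8,9,10} 12
  8 to go: {2,4,5,6,7,8,9,10} 12  {3,4,5,6,7,8,9,10} 12
  9 to go: {2,3,4,5,6,7,8,9,10} 24
  if 0:b drops first: 24 orders

24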